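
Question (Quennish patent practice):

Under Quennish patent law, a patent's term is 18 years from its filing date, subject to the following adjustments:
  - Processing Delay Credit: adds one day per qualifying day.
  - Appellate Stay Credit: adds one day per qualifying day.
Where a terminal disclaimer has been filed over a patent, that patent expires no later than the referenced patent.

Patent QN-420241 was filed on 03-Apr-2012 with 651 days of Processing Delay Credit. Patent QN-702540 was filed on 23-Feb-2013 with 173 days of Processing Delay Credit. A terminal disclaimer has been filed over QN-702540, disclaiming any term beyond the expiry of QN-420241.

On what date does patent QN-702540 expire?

Natural term of QN-702540:
  Base: filing + 18 years → 23 February 2031.
  Processing Delay Credit: +173 days → 15 August 2031.
Expiry of referenced patent QN-420241:
  Base: filing + 18 years → 3 April 2030.
  Processing Delay Credit: +651 days → 14 January 2032.
Terminal disclaimer: QN-702540 expires on the earlier of 15 August 2031 and 14 January 2032.

August 15, 2031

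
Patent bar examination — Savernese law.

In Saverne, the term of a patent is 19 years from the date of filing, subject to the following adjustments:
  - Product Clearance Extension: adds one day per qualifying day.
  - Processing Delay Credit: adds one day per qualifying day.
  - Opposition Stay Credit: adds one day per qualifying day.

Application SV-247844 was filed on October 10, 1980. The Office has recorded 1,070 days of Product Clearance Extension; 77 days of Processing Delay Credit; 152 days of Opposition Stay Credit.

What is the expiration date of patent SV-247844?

May 1, 2003

Base term: filing date + 19 years → 10 October 1999.
Product Clearance Extension: +1070 days → 14 September 2002.
Processing Delay Credit: +77 days → 30 November 2002.
Opposition Stay Credit: +152 days → 1 May 2003.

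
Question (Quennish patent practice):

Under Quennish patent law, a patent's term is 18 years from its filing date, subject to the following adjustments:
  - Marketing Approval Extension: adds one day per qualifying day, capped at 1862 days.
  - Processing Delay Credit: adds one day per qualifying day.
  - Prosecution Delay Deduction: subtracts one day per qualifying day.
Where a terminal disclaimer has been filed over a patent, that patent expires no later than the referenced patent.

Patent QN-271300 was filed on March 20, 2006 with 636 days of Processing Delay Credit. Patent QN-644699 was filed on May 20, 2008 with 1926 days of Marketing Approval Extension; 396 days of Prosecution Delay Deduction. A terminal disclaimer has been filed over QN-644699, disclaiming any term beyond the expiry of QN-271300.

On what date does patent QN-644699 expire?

Natural term of QN-644699:
  Base: filing + 18 years → 20 May 2026.
  Marketing Approval Extension: 1926 days claimed exceeds the 1862-day cap, so +1862 days → 25 June 2031.
  Prosecution Delay Deduction: −396 days → 25 May 2030.
Expiry of referenced patent QN-271300:
  Base: filing + 18 years → 20 March 2024.
  Processing Delay Credit: +636 days → 16 December 2025.
Terminal disclaimer: QN-644699 expires on the earlier of 25 May 2030 and 16 December 2025.

December 16, 2025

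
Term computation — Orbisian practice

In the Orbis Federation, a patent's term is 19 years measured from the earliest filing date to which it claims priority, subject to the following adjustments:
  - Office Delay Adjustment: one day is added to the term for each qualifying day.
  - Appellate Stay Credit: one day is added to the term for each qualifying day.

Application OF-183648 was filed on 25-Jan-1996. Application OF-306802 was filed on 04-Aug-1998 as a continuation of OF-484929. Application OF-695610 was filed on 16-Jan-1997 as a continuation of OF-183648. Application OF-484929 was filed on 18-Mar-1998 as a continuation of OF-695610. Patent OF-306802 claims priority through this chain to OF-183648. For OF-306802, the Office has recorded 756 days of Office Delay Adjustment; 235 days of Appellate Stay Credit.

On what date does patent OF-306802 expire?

Earliest priority filing: 25 January 1996.
Base term: 25 January 1996 + 19 years → 25 January 2015.
Office Delay Adjustment: +756 days → 19 February 2017.
Appellate Stay Credit: +235 days → 12 October 2017.

2017-10-12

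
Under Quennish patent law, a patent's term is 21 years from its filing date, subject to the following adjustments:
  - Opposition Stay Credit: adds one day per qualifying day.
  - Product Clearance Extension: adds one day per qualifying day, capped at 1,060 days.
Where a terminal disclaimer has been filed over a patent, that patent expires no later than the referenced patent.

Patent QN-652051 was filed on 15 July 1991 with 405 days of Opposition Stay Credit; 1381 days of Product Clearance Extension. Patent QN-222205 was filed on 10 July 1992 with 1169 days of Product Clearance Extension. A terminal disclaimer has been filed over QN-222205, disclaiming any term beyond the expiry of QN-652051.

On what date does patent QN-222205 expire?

Natural term of QN-222205:
  Base: filing + 21 years → 10 July 2013.
  Product Clearance Extension: 1169 days claimed exceeds the 1060-day cap, so +1060 days → 4 June 2016.
Expiry of referenced patent QN-652051:
  Base: filing + 21 years → 15 July 2012.
  Opposition Stay Credit: +405 days → 24 August 2013.
  Product Clearance Extension: 1381 days claimed exceeds the 1060-day cap, so +1060 days → 19 July 2016.
Terminal disclaimer: QN-222205 expires on the earlier of 4 June 2016 and 19 July 2016.

June 4, 2016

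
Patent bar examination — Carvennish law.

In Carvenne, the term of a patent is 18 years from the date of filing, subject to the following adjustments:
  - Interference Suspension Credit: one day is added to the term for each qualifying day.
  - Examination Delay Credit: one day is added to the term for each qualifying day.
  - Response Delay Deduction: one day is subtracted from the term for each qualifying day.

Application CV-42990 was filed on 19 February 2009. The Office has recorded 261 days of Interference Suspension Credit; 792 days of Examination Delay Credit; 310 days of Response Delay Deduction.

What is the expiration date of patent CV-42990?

Base term: filing date + 18 years → 19 February 2027.
Interference Suspension Credit: +261 days → 7 November 2027.
Examination Delay Credit: +792 days → 7 January 2030.
Response Delay Deduction: −310 days → 3 March 2029.

2029-03-03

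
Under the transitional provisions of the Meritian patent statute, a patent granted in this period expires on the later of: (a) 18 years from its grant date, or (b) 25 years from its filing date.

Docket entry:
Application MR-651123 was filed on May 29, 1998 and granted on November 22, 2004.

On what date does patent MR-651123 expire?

May 29, 2023

(a) grant + 18 years → 22 November 2022.
(b) filing + 25 years → 29 May 2023.
Later of the two: 29 May 2023.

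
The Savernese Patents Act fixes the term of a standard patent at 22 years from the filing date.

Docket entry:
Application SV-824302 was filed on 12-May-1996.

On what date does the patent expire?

Filing date + 22 years → 12 May 2018.

May 12, 2018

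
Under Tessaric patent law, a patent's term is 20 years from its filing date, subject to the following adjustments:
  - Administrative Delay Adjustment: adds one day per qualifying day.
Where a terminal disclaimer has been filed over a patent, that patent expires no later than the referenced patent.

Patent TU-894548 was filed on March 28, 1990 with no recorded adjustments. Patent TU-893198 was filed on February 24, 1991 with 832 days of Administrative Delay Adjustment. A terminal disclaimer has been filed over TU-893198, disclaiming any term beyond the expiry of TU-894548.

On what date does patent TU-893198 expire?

Natural term of TU-893198:
  Base: filing + 20 years → 24 February 2011.
  Administrative Delay Adjustment: +832 days → 5 June 2013.
Expiry of referenced patent TU-894548:
  Base: filing + 20 years → 28 March 2010.
Terminal disclaimer: TU-893198 expires on the earlier of 5 June 2013 and 28 March 2010.

2010-03-28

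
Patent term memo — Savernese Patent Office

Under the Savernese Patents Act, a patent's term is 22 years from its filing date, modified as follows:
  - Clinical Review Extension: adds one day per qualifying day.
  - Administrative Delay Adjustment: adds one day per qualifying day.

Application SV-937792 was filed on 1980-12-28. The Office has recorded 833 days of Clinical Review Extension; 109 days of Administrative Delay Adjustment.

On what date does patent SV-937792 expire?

Base term: filing date + 22 years → 28 December 2002.
Clinical Review Extension: +833 days → 9 April 2005.
Administrative Delay Adjustment: +109 days → 27 July 2005.

2005-07-27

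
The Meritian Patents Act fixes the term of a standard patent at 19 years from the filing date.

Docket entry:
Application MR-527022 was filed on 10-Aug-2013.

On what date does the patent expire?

Filing date + 19 years → 10 August 2032.

August 10, 2032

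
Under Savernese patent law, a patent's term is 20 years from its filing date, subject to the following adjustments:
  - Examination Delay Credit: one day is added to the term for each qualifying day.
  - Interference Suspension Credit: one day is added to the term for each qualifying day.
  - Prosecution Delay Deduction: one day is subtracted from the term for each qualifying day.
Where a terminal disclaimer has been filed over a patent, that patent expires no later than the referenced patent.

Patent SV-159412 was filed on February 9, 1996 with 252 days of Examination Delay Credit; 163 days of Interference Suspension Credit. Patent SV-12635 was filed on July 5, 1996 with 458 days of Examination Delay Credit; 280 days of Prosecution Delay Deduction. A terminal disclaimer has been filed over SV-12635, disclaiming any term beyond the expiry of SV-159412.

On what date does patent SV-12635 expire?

2016-12-30

Natural term of SV-12635:
  Base: filing + 20 years → 5 July 2016.
  Examination Delay Credit: +458 days → 6 October 2017.
  Prosecution Delay Deduction: −280 days → 30 December 2016.
Expiry of referenced patent SV-159412:
  Base: filing + 20 years → 9 February 2016.
  Examination Delay Credit: +252 days → 18 October 2016.
  Interference Suspension Credit: +163 days → 30 March 2017.
Terminal disclaimer: SV-12635 expires on the earlier of 30 December 2016 and 30 March 2017.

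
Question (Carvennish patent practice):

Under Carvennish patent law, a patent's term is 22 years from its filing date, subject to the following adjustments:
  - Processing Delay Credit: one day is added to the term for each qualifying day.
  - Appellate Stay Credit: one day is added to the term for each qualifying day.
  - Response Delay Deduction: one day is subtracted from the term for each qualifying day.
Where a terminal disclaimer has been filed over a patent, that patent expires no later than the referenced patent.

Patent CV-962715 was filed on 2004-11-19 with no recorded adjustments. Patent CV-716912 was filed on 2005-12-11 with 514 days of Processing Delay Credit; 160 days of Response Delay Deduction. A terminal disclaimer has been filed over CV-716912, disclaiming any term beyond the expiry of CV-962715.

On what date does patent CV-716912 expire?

November 19, 2026

Natural term of CV-716912:
  Base: filing + 22 years → 11 December 2027.
  Processing Delay Credit: +514 days → 8 May 2029.
  Response Delay Deduction: −160 days → 29 November 2028.
Expiry of referenced patent CV-962715:
  Base: filing + 22 years → 19 November 2026.
Terminal disclaimer: CV-716912 expires on the earlier of 29 November 2028 and 19 November 2026.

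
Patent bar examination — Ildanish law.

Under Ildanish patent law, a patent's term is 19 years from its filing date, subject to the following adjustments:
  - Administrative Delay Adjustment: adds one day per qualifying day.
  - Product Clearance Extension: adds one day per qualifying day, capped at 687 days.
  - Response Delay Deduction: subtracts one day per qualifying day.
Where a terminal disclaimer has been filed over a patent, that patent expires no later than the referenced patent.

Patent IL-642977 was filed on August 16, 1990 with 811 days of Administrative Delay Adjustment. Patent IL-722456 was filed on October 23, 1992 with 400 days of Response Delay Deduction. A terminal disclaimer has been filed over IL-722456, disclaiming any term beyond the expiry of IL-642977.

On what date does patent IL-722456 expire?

2010-09-18

Natural term of IL-722456:
  Base: filing + 19 years → 23 October 2011.
  Response Delay Deduction: −400 days → 18 September 2010.
Expiry of referenced patent IL-642977:
  Base: filing + 19 years → 16 August 2009.
  Administrative Delay Adjustment: +811 days → 5 November 2011.
Terminal disclaimer: IL-722456 expires on the earlier of 18 September 2010 and 5 November 2011.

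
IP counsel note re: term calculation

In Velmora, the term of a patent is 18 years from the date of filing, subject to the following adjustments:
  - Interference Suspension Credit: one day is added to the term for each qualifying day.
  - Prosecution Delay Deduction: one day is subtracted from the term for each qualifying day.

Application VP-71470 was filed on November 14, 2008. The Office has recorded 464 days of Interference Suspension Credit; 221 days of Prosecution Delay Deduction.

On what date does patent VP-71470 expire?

Base term: filing date + 18 years → 14 November 2026.
Interference Suspension Credit: +464 days → 21 February 2028.
Prosecution Delay Deduction: −221 days → 15 July 2027.

July 15, 2027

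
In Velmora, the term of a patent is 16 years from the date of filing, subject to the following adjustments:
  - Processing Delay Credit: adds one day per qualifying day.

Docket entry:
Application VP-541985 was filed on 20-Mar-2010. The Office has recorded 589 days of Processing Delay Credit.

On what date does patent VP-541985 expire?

Base term: filing date + 16 years → 20 March 2026.
Processing Delay Credit: +589 days → 30 October 2027.

2027-10-30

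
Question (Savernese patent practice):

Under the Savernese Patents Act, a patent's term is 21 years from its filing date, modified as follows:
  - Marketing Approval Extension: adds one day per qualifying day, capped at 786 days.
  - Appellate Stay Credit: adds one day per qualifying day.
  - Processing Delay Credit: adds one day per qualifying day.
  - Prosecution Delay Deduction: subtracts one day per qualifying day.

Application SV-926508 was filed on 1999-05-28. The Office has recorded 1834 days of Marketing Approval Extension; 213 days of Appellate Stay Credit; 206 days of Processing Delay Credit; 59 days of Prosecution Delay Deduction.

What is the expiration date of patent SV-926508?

July 18, 2023

Base term: filing date + 21 years → 28 May 2020.
Marketing Approval Extension: 1834 days claimed exceeds the 786-day cap, so +786 days → 23 July 2022.
Appellate Stay Credit: +213 days → 21 February 2023.
Processing Delay Credit: +206 days → 15 September 2023.
Prosecution Delay Deduction: −59 days → 18 July 2023.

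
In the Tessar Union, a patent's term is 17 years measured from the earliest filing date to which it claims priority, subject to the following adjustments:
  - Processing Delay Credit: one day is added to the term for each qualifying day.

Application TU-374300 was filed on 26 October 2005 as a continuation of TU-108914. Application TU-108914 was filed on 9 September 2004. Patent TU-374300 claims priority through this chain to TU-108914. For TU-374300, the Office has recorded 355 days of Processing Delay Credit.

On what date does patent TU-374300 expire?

Earliest priority filing: 9 September 2004.
Base term: 9 September 2004 + 17 years → 9 September 2021.
Processing Delay Credit: +355 days → 30 August 2022.

2022-08-30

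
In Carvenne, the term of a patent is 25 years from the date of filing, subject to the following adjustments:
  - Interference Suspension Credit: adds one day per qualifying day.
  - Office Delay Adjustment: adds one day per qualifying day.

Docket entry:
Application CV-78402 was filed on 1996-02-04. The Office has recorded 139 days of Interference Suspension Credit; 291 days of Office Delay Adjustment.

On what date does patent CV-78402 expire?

April 10, 2022

Base term: filing date + 25 years → 4 February 2021.
Interference Suspension Credit: +139 days → 23 June 2021.
Office Delay Adjustment: +291 days → 10 April 2022.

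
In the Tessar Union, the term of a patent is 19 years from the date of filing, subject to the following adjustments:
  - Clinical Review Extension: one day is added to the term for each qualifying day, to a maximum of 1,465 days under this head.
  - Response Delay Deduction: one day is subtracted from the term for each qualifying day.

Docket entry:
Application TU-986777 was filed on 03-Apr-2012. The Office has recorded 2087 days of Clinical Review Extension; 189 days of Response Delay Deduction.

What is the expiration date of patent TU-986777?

Base term: filing date + 19 years → 3 April 2031.
Clinical Review Extension: 2087 days claimed exceeds the 1465-day cap, so +1465 days → 7 April 2035.
Response Delay Deduction: −189 days → 30 September 2034.

2034-09-30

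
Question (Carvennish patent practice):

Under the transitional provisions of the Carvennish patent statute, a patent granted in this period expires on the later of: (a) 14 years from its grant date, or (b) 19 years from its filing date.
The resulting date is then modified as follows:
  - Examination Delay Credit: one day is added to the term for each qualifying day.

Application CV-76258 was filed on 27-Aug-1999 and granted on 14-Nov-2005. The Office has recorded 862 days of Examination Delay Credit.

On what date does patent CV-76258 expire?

(a) grant + 14 years → 14 November 2019.
(b) filing + 19 years → 27 August 2018.
Later of the two: 14 November 2019.
Examination Delay Credit: +862 days → 25 March 2022.

March 25, 2022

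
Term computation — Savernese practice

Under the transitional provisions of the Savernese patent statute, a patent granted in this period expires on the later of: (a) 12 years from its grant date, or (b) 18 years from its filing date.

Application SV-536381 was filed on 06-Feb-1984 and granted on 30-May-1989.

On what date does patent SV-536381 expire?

(a) grant + 12 years → 30 May 2001.
(b) filing + 18 years → 6 February 2002.
Later of the two: 6 February 2002.

February 6, 2002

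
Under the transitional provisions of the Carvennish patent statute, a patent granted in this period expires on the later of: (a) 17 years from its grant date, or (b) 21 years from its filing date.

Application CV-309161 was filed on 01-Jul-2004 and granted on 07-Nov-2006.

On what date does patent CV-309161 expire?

July 1, 2025

(a) grant + 17 years → 7 November 2023.
(b) filing + 21 years → 1 July 2025.
Later of the two: 1 July 2025.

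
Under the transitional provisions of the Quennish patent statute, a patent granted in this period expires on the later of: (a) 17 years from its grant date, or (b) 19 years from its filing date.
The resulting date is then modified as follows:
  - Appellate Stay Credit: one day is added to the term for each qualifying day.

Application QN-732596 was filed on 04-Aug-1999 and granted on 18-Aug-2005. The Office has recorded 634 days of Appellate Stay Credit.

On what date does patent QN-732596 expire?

(a) grant + 17 years → 18 August 2022.
(b) filing + 19 years → 4 August 2018.
Later of the two: 18 August 2022.
Appellate Stay Credit: +634 days → 13 May 2024.

May 13, 2024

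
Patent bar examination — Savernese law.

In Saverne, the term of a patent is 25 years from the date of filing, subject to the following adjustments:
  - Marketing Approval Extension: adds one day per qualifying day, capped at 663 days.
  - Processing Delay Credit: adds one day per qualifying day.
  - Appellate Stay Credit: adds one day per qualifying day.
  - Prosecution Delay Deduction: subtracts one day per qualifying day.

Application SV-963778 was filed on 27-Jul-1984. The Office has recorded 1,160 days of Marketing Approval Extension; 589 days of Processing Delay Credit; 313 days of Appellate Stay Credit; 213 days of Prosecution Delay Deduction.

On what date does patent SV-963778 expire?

April 9, 2013

Base term: filing date + 25 years → 27 July 2009.
Marketing Approval Extension: 1160 days claimed exceeds the 663-day cap, so +663 days → 21 May 2011.
Processing Delay Credit: +589 days → 30 December 2012.
Appellate Stay Credit: +313 days → 8 November 2013.
Prosecution Delay Deduction: −213 days → 9 April 2013.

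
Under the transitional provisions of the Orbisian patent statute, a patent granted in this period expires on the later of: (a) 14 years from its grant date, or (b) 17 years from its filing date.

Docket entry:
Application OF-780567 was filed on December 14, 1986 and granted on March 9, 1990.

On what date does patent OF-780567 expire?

March 9, 2004

(a) grant + 14 years → 9 March 2004.
(b) filing + 17 years → 14 December 2003.
Later of the two: 9 March 2004.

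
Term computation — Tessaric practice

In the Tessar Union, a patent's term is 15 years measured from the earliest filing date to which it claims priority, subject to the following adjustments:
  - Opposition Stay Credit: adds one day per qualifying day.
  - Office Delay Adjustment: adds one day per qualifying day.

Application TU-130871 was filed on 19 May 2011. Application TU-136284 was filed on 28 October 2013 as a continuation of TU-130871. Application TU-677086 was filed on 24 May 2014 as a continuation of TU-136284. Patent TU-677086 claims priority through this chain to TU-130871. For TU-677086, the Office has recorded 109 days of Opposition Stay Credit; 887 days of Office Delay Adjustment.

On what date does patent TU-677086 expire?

February 8, 2029

Earliest priority filing: 19 May 2011.
Base term: 19 May 2011 + 15 years → 19 May 2026.
Opposition Stay Credit: +109 days → 5 September 2026.
Office Delay Adjustment: +887 days → 8 February 2029.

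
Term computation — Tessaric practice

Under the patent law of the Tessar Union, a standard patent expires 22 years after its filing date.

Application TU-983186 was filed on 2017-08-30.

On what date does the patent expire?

Filing date + 22 years → 30 August 2039.

August 30, 2039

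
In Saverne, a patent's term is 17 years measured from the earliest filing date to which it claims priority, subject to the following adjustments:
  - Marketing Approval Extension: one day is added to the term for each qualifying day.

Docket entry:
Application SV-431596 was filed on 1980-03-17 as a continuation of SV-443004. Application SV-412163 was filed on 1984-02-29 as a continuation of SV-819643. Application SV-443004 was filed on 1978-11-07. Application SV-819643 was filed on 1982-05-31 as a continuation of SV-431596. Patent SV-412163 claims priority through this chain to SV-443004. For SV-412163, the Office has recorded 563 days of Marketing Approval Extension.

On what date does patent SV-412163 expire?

Earliest priority filing: 7 November 1978.
Base term: 7 November 1978 + 17 years → 7 November 1995.
Marketing Approval Extension: +563 days → 23 May 1997.

May 23, 1997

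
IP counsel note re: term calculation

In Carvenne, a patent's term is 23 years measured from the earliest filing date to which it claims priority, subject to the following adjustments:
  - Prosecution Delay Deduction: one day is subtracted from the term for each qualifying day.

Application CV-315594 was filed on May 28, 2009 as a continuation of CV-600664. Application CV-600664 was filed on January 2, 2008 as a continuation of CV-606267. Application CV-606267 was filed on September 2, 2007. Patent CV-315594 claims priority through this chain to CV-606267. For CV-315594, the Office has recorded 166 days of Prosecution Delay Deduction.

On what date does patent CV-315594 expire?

March 20, 2030

Earliest priority filing: 2 September 2007.
Base term: 2 September 2007 + 23 years → 2 September 2030.
Prosecution Delay Deduction: −166 days → 20 March 2030.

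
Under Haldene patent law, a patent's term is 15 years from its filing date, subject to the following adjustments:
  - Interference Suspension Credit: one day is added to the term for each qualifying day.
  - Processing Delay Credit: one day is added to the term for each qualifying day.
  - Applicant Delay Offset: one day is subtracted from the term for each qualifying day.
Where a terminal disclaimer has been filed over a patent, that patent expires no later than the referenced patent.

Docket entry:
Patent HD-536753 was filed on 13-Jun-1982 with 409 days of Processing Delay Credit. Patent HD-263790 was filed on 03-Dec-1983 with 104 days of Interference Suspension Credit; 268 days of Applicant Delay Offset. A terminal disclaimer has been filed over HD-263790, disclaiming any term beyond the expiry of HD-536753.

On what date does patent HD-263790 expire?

Natural term of HD-263790:
  Base: filing + 15 years → 3 December 1998.
  Interference Suspension Credit: +104 days → 17 March 1999.
  Applicant Delay Offset: −268 days → 22 June 1998.
Expiry of referenced patent HD-536753:
  Base: filing + 15 years → 13 June 1997.
  Processing Delay Credit: +409 days → 27 July 1998.
Terminal disclaimer: HD-263790 expires on the earlier of 22 June 1998 and 27 July 1998.

June 22, 1998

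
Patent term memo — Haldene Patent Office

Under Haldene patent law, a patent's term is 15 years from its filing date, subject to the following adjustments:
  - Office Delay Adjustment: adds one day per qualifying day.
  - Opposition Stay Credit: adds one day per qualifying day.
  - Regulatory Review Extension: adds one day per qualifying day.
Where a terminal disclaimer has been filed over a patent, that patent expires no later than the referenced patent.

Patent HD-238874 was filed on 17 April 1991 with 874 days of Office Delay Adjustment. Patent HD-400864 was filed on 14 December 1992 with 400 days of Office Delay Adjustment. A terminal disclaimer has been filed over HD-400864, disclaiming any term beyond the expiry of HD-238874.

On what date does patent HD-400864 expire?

September 7, 2008

Natural term of HD-400864:
  Base: filing + 15 years → 14 December 2007.
  Office Delay Adjustment: +400 days → 17 January 2009.
Expiry of referenced patent HD-238874:
  Base: filing + 15 years → 17 April 2006.
  Office Delay Adjustment: +874 days → 7 September 2008.
Terminal disclaimer: HD-400864 expires on the earlier of 17 January 2009 and 7 September 2008.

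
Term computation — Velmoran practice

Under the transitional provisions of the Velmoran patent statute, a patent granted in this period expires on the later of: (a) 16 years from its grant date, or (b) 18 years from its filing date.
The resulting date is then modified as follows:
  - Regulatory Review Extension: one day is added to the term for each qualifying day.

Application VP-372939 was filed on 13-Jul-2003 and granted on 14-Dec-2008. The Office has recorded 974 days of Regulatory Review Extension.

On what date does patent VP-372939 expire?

August 15, 2027

(a) grant + 16 years → 14 December 2024.
(b) filing + 18 years → 13 July 2021.
Later of the two: 14 December 2024.
Regulatory Review Extension: +974 days → 15 August 2027.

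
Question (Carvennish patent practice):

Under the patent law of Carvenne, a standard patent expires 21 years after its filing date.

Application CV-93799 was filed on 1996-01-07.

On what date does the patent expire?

January 7, 2017

Filing date + 21 years → 7 January 2017.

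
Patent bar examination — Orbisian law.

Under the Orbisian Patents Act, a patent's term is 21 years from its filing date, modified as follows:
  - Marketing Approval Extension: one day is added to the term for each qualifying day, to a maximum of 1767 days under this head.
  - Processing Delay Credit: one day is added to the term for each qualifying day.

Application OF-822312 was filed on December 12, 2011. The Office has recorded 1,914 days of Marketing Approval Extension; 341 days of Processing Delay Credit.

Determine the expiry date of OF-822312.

Base term: filing date + 21 years → 12 December 2032.
Marketing Approval Extension: 1914 days claimed exceeds the 1767-day cap, so +1767 days → 14 October 2037.
Processing Delay Credit: +341 days → 20 September 2038.

September 20, 2038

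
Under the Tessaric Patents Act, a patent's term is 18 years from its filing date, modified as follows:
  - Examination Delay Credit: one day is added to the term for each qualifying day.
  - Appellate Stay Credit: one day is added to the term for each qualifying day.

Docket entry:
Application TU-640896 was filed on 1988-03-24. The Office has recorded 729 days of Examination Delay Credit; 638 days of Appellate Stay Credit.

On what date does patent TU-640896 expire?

December 20, 2009

Base term: filing date + 18 years → 24 March 2006.
Examination Delay Credit: +729 days → 22 March 2008.
Appellate Stay Credit: +638 days → 20 December 2009.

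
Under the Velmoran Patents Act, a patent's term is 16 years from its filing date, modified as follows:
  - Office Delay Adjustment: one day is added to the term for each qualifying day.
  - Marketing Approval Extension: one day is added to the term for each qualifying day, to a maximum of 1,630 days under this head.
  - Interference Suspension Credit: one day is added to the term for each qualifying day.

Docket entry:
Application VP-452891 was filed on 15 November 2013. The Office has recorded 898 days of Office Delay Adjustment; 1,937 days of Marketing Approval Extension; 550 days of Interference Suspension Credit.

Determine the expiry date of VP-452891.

Base term: filing date + 16 years → 15 November 2029.
Office Delay Adjustment: +898 days → 1 May 2032.
Marketing Approval Extension: 1937 days claimed exceeds the 1630-day cap, so +1630 days → 17 October 2036.
Interference Suspension Credit: +550 days → 20 April 2038.

2038-04-20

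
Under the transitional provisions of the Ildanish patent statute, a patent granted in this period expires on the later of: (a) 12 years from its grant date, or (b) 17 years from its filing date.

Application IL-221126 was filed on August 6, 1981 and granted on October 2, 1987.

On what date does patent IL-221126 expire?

1999-10-02

(a) grant + 12 years → 2 October 1999.
(b) filing + 17 years → 6 August 1998.
Later of the two: 2 October 1999.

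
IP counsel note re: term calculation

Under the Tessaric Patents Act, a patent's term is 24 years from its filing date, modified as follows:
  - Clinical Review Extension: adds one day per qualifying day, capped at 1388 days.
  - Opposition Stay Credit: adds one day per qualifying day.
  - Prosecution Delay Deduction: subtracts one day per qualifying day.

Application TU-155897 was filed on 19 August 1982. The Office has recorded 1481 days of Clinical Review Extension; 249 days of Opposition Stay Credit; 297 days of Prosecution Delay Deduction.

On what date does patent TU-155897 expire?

2010-04-20

Base term: filing date + 24 years → 19 August 2006.
Clinical Review Extension: 1481 days claimed exceeds the 1388-day cap, so +1388 days → 7 June 2010.
Opposition Stay Credit: +249 days → 11 February 2011.
Prosecution Delay Deduction: −297 days → 20 April 2010.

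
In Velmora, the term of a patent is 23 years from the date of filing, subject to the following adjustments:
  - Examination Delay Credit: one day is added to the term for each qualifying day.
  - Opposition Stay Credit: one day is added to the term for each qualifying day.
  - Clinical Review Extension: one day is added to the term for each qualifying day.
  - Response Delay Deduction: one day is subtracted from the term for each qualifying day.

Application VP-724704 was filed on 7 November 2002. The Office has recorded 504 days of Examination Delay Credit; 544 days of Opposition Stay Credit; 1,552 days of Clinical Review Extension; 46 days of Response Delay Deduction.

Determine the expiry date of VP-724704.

Base term: filing date + 23 years → 7 November 2025.
Examination Delay Credit: +504 days → 26 March 2027.
Opposition Stay Credit: +544 days → 20 September 2028.
Clinical Review Extension: +1552 days → 20 December 2032.
Response Delay Deduction: −46 days → 4 November 2032.

November 4, 2032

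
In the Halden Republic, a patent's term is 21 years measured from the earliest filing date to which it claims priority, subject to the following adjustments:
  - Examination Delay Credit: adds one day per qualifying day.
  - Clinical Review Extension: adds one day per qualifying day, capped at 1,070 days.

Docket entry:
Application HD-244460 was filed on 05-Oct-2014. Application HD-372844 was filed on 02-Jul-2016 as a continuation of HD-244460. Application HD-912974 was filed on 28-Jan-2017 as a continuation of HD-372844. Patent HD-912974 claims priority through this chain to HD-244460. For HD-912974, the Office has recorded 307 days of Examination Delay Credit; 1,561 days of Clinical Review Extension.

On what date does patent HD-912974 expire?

2039-07-13

Earliest priority filing: 5 October 2014.
Base term: 5 October 2014 + 21 years → 5 October 2035.
Examination Delay Credit: +307 days → 7 August 2036.
Clinical Review Extension: 1561 days claimed exceeds the 1070-day cap, so +1070 days → 13 July 2039.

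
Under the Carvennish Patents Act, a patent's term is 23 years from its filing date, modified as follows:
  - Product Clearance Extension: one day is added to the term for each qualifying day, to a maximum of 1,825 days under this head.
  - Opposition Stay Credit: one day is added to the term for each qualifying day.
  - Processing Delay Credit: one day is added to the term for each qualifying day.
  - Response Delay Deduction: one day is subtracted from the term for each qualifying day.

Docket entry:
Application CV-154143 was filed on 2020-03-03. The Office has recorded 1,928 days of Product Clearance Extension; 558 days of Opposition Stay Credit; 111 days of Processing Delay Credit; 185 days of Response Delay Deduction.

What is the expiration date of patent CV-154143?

2049-06-28

Base term: filing date + 23 years → 3 March 2043.
Product Clearance Extension: 1928 days claimed exceeds the 1825-day cap, so +1825 days → 1 March 2048.
Opposition Stay Credit: +558 days → 10 September 2049.
Processing Delay Credit: +111 days → 30 December 2049.
Response Delay Deduction: −185 days → 28 June 2049.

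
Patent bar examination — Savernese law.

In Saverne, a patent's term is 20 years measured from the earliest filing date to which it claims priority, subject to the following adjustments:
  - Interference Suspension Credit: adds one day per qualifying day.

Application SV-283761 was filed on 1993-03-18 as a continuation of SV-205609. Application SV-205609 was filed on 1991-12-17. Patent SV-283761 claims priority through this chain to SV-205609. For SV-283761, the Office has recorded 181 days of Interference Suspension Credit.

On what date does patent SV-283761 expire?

June 15, 2012

Earliest priority filing: 17 December 1991.
Base term: 17 December 1991 + 20 years → 17 December 2011.
Interference Suspension Credit: +181 days → 15 June 2012.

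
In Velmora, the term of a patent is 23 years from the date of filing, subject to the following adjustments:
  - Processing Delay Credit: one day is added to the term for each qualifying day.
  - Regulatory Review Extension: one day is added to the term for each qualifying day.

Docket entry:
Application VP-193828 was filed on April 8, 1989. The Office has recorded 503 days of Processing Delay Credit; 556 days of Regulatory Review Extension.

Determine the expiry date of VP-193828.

2015-03-03

Base term: filing date + 23 years → 8 April 2012.
Processing Delay Credit: +503 days → 24 August 2013.
Regulatory Review Extension: +556 days → 3 March 2015.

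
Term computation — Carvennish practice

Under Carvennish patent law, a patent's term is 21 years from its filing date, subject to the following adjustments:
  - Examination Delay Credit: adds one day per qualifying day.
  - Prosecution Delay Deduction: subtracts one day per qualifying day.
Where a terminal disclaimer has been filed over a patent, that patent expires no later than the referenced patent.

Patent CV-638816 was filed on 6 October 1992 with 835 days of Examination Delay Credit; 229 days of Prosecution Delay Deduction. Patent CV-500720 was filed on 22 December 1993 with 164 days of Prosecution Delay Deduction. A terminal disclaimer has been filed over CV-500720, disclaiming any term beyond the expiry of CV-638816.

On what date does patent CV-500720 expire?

Natural term of CV-500720:
  Base: filing + 21 years → 22 December 2014.
  Prosecution Delay Deduction: −164 days → 11 July 2014.
Expiry of referenced patent CV-638816:
  Base: filing + 21 years → 6 October 2013.
  Examination Delay Credit: +835 days → 19 January 2016.
  Prosecution Delay Deduction: −229 days → 4 June 2015.
Terminal disclaimer: CV-500720 expires on the earlier of 11 July 2014 and 4 June 2015.

July 11, 2014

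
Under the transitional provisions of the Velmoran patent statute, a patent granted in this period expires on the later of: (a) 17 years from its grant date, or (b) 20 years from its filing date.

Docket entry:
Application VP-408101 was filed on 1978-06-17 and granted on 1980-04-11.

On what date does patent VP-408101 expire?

(a) grant + 17 years → 11 April 1997.
(b) filing + 20 years → 17 June 1998.
Later of the two: 17 June 1998.

June 17, 1998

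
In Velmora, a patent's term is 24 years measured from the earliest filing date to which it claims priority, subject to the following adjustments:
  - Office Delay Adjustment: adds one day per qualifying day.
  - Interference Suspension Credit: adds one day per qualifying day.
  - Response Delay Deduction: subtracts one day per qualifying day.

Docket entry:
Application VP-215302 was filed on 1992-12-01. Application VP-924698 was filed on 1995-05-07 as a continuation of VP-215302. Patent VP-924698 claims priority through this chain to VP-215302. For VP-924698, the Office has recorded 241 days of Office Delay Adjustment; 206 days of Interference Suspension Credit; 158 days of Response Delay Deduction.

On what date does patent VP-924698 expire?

September 16, 2017

Earliest priority filing: 1 December 1992.
Base term: 1 December 1992 + 24 years → 1 December 2016.
Office Delay Adjustment: +241 days → 30 July 2017.
Interference Suspension Credit: +206 days → 21 February 2018.
Response Delay Deduction: −158 days → 16 September 2017.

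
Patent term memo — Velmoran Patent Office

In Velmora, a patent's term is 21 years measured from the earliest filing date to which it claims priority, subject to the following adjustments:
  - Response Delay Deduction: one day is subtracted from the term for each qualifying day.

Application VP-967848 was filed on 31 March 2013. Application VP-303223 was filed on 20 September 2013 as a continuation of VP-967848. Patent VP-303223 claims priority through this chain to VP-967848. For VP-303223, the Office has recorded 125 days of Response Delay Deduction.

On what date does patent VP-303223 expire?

Earliest priority filing: 31 March 2013.
Base term: 31 March 2013 + 21 years → 31 March 2034.
Response Delay Deduction: −125 days → 26 November 2033.

2033-11-26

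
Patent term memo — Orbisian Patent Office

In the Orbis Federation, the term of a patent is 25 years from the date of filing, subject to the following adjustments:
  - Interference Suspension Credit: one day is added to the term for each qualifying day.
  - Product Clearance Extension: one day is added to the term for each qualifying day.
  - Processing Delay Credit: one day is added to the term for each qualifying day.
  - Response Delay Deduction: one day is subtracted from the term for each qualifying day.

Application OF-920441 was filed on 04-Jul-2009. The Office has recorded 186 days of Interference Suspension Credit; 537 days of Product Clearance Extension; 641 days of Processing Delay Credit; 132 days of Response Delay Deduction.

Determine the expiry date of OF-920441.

Base term: filing date + 25 years → 4 July 2034.
Interference Suspension Credit: +186 days → 6 January 2035.
Product Clearance Extension: +537 days → 26 June 2036.
Processing Delay Credit: +641 days → 29 March 2038.
Response Delay Deduction: −132 days → 17 November 2037.

November 17, 2037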